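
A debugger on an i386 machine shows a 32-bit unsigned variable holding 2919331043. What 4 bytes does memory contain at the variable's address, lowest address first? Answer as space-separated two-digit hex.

E3 74 01 AE

2919331043 in hexadecimal, padded to 32 bits, is 0xAE0174E3.
Split into bytes (most-significant first): AE 01 74 E3.
Little-endian: lowest address holds the least-significant byte.
So at ascending addresses the bytes are E3 74 01 AE.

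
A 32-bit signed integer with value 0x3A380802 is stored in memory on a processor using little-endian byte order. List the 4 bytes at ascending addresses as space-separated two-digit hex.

Split into bytes (most-significant first): 3A 38 08 02.
Little-endian: lowest address holds the least-significant byte.
So at ascending addresses the bytes are 02 08 38 3A.

02 08 38 3A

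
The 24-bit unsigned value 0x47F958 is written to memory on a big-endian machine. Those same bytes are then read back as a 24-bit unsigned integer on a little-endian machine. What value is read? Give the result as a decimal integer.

5830983

Stored big-endian, the bytes at ascending addresses are 47 F9 58.
Read back as little-endian, the first byte is least significant, giving 0x58F947.
0x58F947 = 5830983.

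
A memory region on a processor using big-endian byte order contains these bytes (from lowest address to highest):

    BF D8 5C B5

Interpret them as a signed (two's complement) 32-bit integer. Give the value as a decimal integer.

Big-endian: lowest address holds the most-significant byte.
The bytes are already most-significant first: 0xBFD85CB5.
Top bit is set, so as a signed 32-bit value this is 0xBFD85CB5 − 2^32 = -1076339531.

-1076339531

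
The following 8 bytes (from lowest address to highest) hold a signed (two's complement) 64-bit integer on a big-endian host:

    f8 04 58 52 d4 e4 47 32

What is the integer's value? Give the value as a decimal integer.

-575237739614288078

Big-endian: lowest address holds the most-significant byte.
The bytes are already most-significant first: 0xF8045852D4E44732.
Top bit is set, so as a signed 64-bit value this is 0xF8045852D4E44732 − 2^64 = -575237739614288078.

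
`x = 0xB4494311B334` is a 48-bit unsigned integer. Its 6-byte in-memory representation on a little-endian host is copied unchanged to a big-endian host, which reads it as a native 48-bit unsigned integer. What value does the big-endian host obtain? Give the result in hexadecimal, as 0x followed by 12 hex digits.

Stored little-endian, the bytes at ascending addresses are 34 B3 11 43 49 B4.
Read back as big-endian, the last byte is least significant, giving 0x34B3114349B4.

0x34B3114349B4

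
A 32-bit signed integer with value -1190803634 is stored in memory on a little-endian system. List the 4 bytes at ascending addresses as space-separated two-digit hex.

4E C7 05 B9

Two's complement of -1190803634 in 32 bits: 1190803634 = 0x46FA38B2; invert → 0xB905C74D; add 1 → 0xB905C74E.
Split into bytes (most-significant first): B9 05 C7 4E.
Little-endian: lowest address holds the least-significant byte.
So at ascending addresses the bytes are 4E C7 05 B9.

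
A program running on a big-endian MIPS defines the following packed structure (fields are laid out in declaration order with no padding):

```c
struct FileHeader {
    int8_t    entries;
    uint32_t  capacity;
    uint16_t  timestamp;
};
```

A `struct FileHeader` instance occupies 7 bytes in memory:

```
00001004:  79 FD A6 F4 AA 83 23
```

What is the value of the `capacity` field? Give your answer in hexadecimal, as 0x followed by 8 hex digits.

`capacity` follows `entries` (1 byte), so it starts at byte offset 1 and occupies 4 bytes.
Bytes at offsets 1..4: FD A6 F4 AA.
In big-endian order the high byte comes first in memory.
The bytes are already most-significant first: 0xFDA6F4AA.

0xFDA6F4AA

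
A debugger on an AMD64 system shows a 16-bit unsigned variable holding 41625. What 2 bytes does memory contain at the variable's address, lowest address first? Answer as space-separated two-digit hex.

99 A2

41625 in hexadecimal, padded to 16 bits, is 0xA299.
Split into bytes (most-significant first): A2 99.
Little-endian: lowest address holds the least-significant byte.
So at ascending addresses the bytes are 99 A2.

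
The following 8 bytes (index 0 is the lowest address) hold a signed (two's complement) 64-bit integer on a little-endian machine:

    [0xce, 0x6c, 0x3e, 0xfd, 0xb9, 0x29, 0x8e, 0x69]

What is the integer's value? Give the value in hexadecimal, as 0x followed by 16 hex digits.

Little-endian: lowest address holds the least-significant byte.
Reassemble most-significant byte first: 69 8E 29 B9 FD 3E 6C CE → 0x698E29B9FD3E6CCE.

0x698E29B9FD3E6CCE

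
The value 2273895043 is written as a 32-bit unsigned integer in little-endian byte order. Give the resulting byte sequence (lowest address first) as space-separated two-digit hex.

2273895043 in hexadecimal, padded to 32 bits, is 0x8788E283.
Split into bytes (most-significant first): 87 88 E2 83.
Little-endian: lowest address holds the least-significant byte.
So at ascending addresses the bytes are 83 E2 88 87.

83 E2 88 87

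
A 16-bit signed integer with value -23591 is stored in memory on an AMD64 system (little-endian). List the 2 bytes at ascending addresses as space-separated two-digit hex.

D9 A3

Two's complement of -23591 in 16 bits: 23591 = 0x5C27; invert → 0xA3D8; add 1 → 0xA3D9.
Split into bytes (most-significant first): A3 D9.
Little-endian: lowest address holds the least-significant byte.
So at ascending addresses the bytes are D9 A3.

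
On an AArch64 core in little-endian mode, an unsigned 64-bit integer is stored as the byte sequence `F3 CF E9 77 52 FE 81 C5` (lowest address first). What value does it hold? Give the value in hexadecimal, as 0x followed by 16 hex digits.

0xC581FE5277E9CFF3

In little-endian order the low byte comes first in memory.
Reassemble most-significant byte first: C5 81 FE 52 77 E9 CF F3 → 0xC581FE5277E9CFF3.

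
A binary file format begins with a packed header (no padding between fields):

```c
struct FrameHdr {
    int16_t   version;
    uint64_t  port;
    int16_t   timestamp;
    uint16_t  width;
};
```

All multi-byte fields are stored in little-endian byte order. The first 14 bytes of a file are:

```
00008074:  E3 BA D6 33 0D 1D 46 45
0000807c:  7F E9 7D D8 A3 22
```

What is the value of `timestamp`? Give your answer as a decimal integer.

-10115

`timestamp` follows `version` (2 B), `port` (8 B), so it starts at offset 2 + 8 = 10 and occupies 2 bytes.
Bytes at offsets 10..11: 7D D8.
Little-endian: lowest address holds the least-significant byte.
Reassemble most-significant byte first: D8 7D → 0xD87D.
Top bit is set, so as a signed 16-bit value this is 0xD87D − 2^16 = -10115.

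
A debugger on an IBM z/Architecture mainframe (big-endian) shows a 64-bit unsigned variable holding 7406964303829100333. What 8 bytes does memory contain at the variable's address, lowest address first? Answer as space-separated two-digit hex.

66 CA D2 CA 61 BB 67 2D

7406964303829100333 in hexadecimal, padded to 64 bits, is 0x66CAD2CA61BB672D.
Split into bytes (most-significant first): 66 CA D2 CA 61 BB 67 2D.
Big-endian stores the most-significant byte at the lowest address.
So the memory order matches the most-significant-first order: 66 CA D2 CA 61 BB 67 2D.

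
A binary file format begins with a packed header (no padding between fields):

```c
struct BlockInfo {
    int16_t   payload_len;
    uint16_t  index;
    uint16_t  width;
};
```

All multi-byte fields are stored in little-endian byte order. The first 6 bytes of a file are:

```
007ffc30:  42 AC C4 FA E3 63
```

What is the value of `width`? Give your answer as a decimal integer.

25571

`width` follows `payload_len` (2 B), `index` (2 B), so it starts at offset 2 + 2 = 4 and occupies 2 bytes.
Bytes at offsets 4..5: E3 63.
Little-endian stores the least-significant byte at the lowest address.
Reassemble most-significant byte first: 63 E3 → 0x63E3.
0x63E3 = 25571.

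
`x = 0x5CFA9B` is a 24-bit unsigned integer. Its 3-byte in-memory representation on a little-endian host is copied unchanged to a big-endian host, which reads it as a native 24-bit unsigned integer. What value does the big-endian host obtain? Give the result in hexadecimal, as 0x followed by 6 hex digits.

Stored little-endian, the bytes at ascending addresses are 9B FA 5C.
Read back as big-endian, the last byte is least significant, giving 0x9BFA5C.

0x9BFA5C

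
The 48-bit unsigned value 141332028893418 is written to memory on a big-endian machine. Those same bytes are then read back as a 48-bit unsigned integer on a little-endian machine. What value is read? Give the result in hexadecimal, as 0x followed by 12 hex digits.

0xEAA8606D8A80

141332028893418 in 48-bit hexadecimal is 0x808A6D60A8EA.
Stored big-endian, the bytes at ascending addresses are 80 8A 6D 60 A8 EA.
Read back as little-endian, the first byte is least significant, giving 0xEAA8606D8A80.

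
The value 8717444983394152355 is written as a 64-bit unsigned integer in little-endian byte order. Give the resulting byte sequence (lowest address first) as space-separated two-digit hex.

8717444983394152355 in hexadecimal, padded to 64 bits, is 0x78FA960680382FA3.
Split into bytes (most-significant first): 78 FA 96 06 80 38 2F A3.
Little-endian stores the least-significant byte at the lowest address.
So at ascending addresses the bytes are A3 2F 38 80 06 96 FA 78.

A3 2F 38 80 06 96 FA 78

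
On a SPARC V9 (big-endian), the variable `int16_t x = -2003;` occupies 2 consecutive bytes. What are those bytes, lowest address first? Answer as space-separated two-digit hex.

F8 2D

Two's complement of -2003 in 16 bits: 2003 = 0x07D3; invert → 0xF82C; add 1 → 0xF82D.
Split into bytes (most-significant first): F8 2D.
Big-endian: lowest address holds the most-significant byte.
So the memory order matches the most-significant-first order: F8 2D.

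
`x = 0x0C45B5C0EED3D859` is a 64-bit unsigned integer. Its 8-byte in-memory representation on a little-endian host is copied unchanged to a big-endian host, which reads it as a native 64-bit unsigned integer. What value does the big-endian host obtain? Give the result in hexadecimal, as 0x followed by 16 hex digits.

Stored little-endian, the bytes at ascending addresses are 59 D8 D3 EE C0 B5 45 0C.
Read back as big-endian, the last byte is least significant, giving 0x59D8D3EEC0B5450C.

0x59D8D3EEC0B5450C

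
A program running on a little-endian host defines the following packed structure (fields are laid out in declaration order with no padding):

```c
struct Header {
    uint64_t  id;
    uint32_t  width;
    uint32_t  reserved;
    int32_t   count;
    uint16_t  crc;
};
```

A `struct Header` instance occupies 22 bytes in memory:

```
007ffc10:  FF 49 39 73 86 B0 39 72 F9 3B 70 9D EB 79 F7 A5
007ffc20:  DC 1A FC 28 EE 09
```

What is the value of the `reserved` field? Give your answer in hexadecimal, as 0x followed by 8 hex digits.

0xA5F779EB

`reserved` follows `id` (8 B), `width` (4 B), so it starts at offset 8 + 4 = 12 and occupies 4 bytes.
Bytes at offsets 12..15: EB 79 F7 A5.
In little-endian order the low byte comes first in memory.
Reassemble most-significant byte first: A5 F7 79 EB → 0xA5F779EB.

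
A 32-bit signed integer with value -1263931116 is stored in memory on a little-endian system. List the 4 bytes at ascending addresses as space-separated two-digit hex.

14 F1 A9 B4

Two's complement of -1263931116 in 32 bits: 1263931116 = 0x4B560EEC; invert → 0xB4A9F113; add 1 → 0xB4A9F114.
Split into bytes (most-significant first): B4 A9 F1 14.
Little-endian: lowest address holds the least-significant byte.
So at ascending addresses the bytes are 14 F1 A9 B4.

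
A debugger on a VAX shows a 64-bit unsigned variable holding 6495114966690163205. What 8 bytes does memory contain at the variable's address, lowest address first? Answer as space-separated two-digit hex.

05 EA E3 4C A6 48 23 5A

6495114966690163205 in hexadecimal, padded to 64 bits, is 0x5A2348A64CE3EA05.
Split into bytes (most-significant first): 5A 23 48 A6 4C E3 EA 05.
Little-endian: lowest address holds the least-significant byte.
So at ascending addresses the bytes are 05 EA E3 4C A6 48 23 5A.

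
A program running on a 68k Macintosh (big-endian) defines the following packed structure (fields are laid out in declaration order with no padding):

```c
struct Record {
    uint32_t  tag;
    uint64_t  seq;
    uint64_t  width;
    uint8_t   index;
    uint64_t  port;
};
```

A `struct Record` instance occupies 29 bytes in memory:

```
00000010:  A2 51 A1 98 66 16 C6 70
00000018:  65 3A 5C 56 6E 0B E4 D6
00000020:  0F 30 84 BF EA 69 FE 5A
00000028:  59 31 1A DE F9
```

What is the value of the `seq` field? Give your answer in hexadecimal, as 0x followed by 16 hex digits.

`seq` follows `tag` (4 bytes), so it starts at byte offset 4 and occupies 8 bytes.
Bytes at offsets 4..11: 66 16 C6 70 65 3A 5C 56.
In big-endian order the high byte comes first in memory.
The bytes are already most-significant first: 0x6616C670653A5C56.

0x6616C670653A5C56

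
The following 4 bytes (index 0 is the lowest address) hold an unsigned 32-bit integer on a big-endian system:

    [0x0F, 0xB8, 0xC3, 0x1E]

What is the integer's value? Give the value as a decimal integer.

Big-endian stores the most-significant byte at the lowest address.
The bytes are already most-significant first: 0x0FB8C31E.
0x0FB8C31E = 263766814.

263766814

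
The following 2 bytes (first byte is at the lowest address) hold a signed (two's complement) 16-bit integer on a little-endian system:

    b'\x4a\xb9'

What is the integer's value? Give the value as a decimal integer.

-18102

Little-endian: lowest address holds the least-significant byte.
Reassemble most-significant byte first: B9 4A → 0xB94A.
Top bit is set, so as a signed 16-bit value this is 0xB94A − 2^16 = -18102.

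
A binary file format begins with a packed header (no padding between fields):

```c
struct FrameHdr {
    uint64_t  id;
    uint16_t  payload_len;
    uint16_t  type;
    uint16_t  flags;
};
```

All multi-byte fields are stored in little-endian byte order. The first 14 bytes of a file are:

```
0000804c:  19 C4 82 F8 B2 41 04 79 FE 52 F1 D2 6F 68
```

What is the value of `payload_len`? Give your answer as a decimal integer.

21246

`payload_len` follows `id` (8 bytes), so it starts at byte offset 8 and occupies 2 bytes.
Bytes at offsets 8..9: FE 52.
Little-endian stores the least-significant byte at the lowest address.
Reassemble most-significant byte first: 52 FE → 0x52FE.
0x52FE = 21246.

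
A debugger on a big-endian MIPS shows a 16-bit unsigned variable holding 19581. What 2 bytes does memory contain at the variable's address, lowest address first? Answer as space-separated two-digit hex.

4C 7D

19581 in hexadecimal, padded to 16 bits, is 0x4C7D.
Split into bytes (most-significant first): 4C 7D.
Big-endian: lowest address holds the most-significant byte.
So the memory order matches the most-significant-first order: 4C 7D.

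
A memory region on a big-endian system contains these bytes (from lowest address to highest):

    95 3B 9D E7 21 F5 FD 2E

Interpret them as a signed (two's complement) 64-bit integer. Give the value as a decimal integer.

Big-endian stores the most-significant byte at the lowest address.
The bytes are already most-significant first: 0x953B9DE721F5FD2E.
Top bit is set, so as a signed 64-bit value this is 0x953B9DE721F5FD2E − 2^64 = -7693381922399584978.

-7693381922399584978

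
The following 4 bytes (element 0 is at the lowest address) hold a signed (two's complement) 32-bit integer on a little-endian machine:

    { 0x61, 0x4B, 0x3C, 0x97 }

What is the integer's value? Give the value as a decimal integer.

-1757656223

Little-endian: lowest address holds the least-significant byte.
Reassemble most-significant byte first: 97 3C 4B 61 → 0x973C4B61.
Top bit is set, so as a signed 32-bit value this is 0x973C4B61 − 2^32 = -1757656223.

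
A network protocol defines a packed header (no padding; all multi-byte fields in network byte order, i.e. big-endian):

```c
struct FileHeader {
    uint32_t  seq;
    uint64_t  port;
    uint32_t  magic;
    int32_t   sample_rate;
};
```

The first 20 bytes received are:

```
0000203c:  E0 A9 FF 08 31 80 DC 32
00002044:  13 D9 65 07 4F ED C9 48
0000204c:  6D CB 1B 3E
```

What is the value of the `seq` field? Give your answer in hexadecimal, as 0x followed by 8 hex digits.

`seq` is the first field, at byte offset 0, occupying 4 bytes.
Bytes at offsets 0..3: E0 A9 FF 08.
In big-endian order the high byte comes first in memory.
The bytes are already most-significant first: 0xE0A9FF08.

0xE0A9FF08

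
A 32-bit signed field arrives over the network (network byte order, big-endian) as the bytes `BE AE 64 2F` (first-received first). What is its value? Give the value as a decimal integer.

-1095867345

Big-endian: lowest address holds the most-significant byte.
The bytes are already most-significant first: 0xBEAE642F.
Top bit is set, so as a signed 32-bit value this is 0xBEAE642F − 2^32 = -1095867345.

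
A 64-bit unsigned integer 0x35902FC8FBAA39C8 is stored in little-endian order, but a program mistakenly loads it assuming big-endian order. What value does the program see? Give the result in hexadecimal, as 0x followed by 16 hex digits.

0xC839AAFBC82F9035

Stored little-endian, the bytes at ascending addresses are C8 39 AA FB C8 2F 90 35.
Read back as big-endian, the last byte is least significant, giving 0xC839AAFBC82F9035.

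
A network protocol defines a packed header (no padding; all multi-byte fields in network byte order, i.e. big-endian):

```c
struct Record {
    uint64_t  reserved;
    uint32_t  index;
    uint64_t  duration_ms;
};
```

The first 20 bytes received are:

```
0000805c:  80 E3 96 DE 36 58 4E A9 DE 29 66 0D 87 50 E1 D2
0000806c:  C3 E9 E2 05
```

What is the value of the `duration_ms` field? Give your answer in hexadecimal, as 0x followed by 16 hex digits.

0x8750E1D2C3E9E205

`duration_ms` follows `reserved` (8 B), `index` (4 B), so it starts at offset 8 + 4 = 12 and occupies 8 bytes.
Bytes at offsets 12..19: 87 50 E1 D2 C3 E9 E2 05.
Big-endian stores the most-significant byte at the lowest address.
The bytes are already most-significant first: 0x8750E1D2C3E9E205.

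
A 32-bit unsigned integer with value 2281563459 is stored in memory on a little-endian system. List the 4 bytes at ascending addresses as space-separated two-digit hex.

2281563459 in hexadecimal, padded to 32 bits, is 0x87FDE543.
Split into bytes (most-significant first): 87 FD E5 43.
In little-endian order the low byte comes first in memory.
So at ascending addresses the bytes are 43 E5 FD 87.

43 E5 FD 87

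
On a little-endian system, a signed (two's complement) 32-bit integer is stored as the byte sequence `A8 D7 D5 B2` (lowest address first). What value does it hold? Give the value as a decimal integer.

Little-endian stores the least-significant byte at the lowest address.
Reassemble most-significant byte first: B2 D5 D7 A8 → 0xB2D5D7A8.
Top bit is set, so as a signed 32-bit value this is 0xB2D5D7A8 − 2^32 = -1294608472.

-1294608472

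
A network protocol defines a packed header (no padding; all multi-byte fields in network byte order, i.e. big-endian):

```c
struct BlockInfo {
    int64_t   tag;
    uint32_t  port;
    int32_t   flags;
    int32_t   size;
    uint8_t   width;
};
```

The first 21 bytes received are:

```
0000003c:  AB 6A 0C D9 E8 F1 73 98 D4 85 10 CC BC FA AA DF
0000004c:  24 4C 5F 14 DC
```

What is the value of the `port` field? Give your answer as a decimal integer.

`port` follows `tag` (8 bytes), so it starts at byte offset 8 and occupies 4 bytes.
Bytes at offsets 8..11: D4 85 10 CC.
Big-endian stores the most-significant byte at the lowest address.
The bytes are already most-significant first: 0xD48510CC.
0xD48510CC = 3565490380.

3565490380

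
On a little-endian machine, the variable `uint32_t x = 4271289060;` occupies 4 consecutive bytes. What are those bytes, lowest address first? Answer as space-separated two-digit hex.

E4 B2 96 FE

4271289060 in hexadecimal, padded to 32 bits, is 0xFE96B2E4.
Split into bytes (most-significant first): FE 96 B2 E4.
Little-endian stores the least-significant byte at the lowest address.
So at ascending addresses the bytes are E4 B2 96 FE.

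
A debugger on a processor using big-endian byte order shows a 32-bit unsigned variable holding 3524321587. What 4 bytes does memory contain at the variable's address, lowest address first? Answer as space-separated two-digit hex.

D2 10 E1 33

3524321587 in hexadecimal, padded to 32 bits, is 0xD210E133.
Split into bytes (most-significant first): D2 10 E1 33.
In big-endian order the high byte comes first in memory.
So the memory order matches the most-significant-first order: D2 10 E1 33.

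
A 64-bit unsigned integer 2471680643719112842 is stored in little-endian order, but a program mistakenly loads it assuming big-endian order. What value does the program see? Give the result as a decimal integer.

9955231369354038562

2471680643719112842 in 64-bit hexadecimal is 0x224D2C732F16288A.
Stored little-endian, the bytes at ascending addresses are 8A 28 16 2F 73 2C 4D 22.
Read back as big-endian, the last byte is least significant, giving 0x8A28162F732C4D22.
0x8A28162F732C4D22 = 9955231369354038562.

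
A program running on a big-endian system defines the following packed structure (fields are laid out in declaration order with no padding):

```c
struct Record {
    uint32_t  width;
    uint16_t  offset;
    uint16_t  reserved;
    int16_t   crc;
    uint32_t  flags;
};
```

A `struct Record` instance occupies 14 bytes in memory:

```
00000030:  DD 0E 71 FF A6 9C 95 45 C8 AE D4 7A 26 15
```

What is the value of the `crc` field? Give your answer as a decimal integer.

`crc` follows `width` (4 B), `offset` (2 B), `reserved` (2 B), so it starts at offset 4 + 2 + 2 = 8 and occupies 2 bytes.
Bytes at offsets 8..9: C8 AE.
Big-endian: lowest address holds the most-significant byte.
The bytes are already most-significant first: 0xC8AE.
Top bit is set, so as a signed 16-bit value this is 0xC8AE − 2^16 = -14162.

-14162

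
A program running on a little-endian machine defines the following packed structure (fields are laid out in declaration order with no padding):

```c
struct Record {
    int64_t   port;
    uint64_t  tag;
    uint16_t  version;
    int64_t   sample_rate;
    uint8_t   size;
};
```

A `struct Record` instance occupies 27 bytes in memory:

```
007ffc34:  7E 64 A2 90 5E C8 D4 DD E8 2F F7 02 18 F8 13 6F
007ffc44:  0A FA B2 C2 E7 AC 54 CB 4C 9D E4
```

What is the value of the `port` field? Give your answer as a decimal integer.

`port` is the first field, at byte offset 0, occupying 8 bytes.
Bytes at offsets 0..7: 7E 64 A2 90 5E C8 D4 DD.
In little-endian order the low byte comes first in memory.
Reassemble most-significant byte first: DD D4 C8 5E 90 A2 64 7E → 0xDDD4C85E90A2647E.
Top bit is set, so as a signed 64-bit value this is 0xDDD4C85E90A2647E − 2^64 = -2462122787785776002.

-2462122787785776002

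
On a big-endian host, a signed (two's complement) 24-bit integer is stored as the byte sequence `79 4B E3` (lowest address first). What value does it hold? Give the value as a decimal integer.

Big-endian: lowest address holds the most-significant byte.
The bytes are already most-significant first: 0x794BE3.
0x794BE3 = 7949283.

7949283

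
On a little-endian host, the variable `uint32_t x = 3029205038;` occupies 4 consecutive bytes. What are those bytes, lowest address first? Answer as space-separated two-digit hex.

2E 00 8E B4

3029205038 in hexadecimal, padded to 32 bits, is 0xB48E002E.
Split into bytes (most-significant first): B4 8E 00 2E.
In little-endian order the low byte comes first in memory.
So at ascending addresses the bytes are 2E 00 8E B4.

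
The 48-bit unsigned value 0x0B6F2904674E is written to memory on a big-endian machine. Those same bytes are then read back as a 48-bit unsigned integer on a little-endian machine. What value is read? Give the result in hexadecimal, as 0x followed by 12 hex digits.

Stored big-endian, the bytes at ascending addresses are 0B 6F 29 04 67 4E.
Read back as little-endian, the first byte is least significant, giving 0x4E6704296F0B.

0x4E6704296F0B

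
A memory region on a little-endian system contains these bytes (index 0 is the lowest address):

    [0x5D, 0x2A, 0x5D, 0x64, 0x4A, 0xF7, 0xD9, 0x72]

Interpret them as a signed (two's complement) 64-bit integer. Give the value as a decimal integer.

In little-endian order the low byte comes first in memory.
Reassemble most-significant byte first: 72 D9 F7 4A 64 5D 2A 5D → 0x72D9F74A645D2A5D.
0x72D9F74A645D2A5D = 8275917689153464925.

8275917689153464925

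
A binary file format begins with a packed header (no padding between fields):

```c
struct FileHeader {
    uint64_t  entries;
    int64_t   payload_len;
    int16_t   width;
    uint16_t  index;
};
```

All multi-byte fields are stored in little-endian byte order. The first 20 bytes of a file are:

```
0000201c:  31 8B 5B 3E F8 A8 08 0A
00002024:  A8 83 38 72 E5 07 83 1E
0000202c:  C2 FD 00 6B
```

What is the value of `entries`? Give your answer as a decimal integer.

`entries` is the first field, at byte offset 0, occupying 8 bytes.
Bytes at offsets 0..7: 31 8B 5B 3E F8 A8 08 0A.
Little-endian stores the least-significant byte at the lowest address.
Reassemble most-significant byte first: 0A 08 A8 F8 3E 5B 8B 31 → 0x0A08A8F83E5B8B31.
0x0A08A8F83E5B8B31 = 723013524344507185.

723013524344507185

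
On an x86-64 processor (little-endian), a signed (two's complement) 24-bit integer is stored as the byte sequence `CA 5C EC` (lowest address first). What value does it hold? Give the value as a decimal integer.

Little-endian: lowest address holds the least-significant byte.
Reassemble most-significant byte first: EC 5C CA → 0xEC5CCA.
Top bit is set, so as a signed 24-bit value this is 0xEC5CCA − 2^24 = -1286966.

-1286966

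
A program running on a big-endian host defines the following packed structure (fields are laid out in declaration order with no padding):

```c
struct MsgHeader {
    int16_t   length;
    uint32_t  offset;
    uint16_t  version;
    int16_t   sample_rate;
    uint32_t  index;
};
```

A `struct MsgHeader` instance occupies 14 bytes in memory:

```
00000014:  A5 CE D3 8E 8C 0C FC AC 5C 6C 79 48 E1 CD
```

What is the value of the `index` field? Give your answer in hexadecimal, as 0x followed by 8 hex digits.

`index` follows `length` (2 B), `offset` (4 B), `version` (2 B), `sample_rate` (2 B), so it starts at offset 2 + 4 + 2 + 2 = 10 and occupies 4 bytes.
Bytes at offsets 10..13: 79 48 E1 CD.
In big-endian order the high byte comes first in memory.
The bytes are already most-significant first: 0x7948E1CD.

0x7948E1CD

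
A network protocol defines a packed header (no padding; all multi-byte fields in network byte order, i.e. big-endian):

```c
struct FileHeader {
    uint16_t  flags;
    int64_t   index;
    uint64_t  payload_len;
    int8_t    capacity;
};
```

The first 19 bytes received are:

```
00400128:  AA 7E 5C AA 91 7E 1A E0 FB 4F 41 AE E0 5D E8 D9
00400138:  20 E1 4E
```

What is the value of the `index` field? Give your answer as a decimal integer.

`index` follows `flags` (2 bytes), so it starts at byte offset 2 and occupies 8 bytes.
Bytes at offsets 2..9: 5C AA 91 7E 1A E0 FB 4F.
Big-endian stores the most-significant byte at the lowest address.
The bytes are already most-significant first: 0x5CAA917E1AE0FB4F.
0x5CAA917E1AE0FB4F = 6677309368333040463.

6677309368333040463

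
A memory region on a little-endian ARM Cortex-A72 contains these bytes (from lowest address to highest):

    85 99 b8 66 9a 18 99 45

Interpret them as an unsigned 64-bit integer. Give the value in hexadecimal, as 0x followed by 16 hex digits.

Little-endian: lowest address holds the least-significant byte.
Reassemble most-significant byte first: 45 99 18 9A 66 B8 99 85 → 0x4599189A66B89985.

0x4599189A66B89985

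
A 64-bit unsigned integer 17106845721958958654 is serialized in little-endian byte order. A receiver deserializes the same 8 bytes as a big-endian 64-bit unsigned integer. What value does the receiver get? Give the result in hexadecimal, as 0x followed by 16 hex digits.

0x3E46C6548CB967ED

17106845721958958654 in 64-bit hexadecimal is 0xED67B98C54C6463E.
Stored little-endian, the bytes at ascending addresses are 3E 46 C6 54 8C B9 67 ED.
Read back as big-endian, the last byte is least significant, giving 0x3E46C6548CB967ED.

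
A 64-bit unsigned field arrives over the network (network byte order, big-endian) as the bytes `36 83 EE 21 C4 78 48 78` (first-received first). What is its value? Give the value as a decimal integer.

3928245128794753144

Big-endian: lowest address holds the most-significant byte.
The bytes are already most-significant first: 0x3683EE21C4784878.
0x3683EE21C4784878 = 3928245128794753144.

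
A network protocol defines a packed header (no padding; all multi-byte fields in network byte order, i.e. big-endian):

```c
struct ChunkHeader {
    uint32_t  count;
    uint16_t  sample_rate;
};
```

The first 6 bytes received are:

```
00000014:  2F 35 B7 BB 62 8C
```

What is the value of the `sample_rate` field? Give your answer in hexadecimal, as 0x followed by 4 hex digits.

0x628C

`sample_rate` follows `count` (4 bytes), so it starts at byte offset 4 and occupies 2 bytes.
Bytes at offsets 4..5: 62 8C.
In big-endian order the high byte comes first in memory.
The bytes are already most-significant first: 0x628C.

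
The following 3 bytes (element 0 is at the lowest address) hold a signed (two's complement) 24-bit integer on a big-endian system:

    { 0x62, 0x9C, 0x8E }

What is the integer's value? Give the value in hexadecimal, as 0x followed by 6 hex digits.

0x629C8E

Big-endian stores the most-significant byte at the lowest address.
The bytes are already most-significant first: 0x629C8E.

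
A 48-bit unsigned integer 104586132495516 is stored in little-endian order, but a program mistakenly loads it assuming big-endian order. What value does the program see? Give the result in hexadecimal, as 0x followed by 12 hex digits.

0x9C9C46DB1E5F

104586132495516 in 48-bit hexadecimal is 0x5F1EDB469C9C.
Stored little-endian, the bytes at ascending addresses are 9C 9C 46 DB 1E 5F.
Read back as big-endian, the last byte is least significant, giving 0x9C9C46DB1E5F.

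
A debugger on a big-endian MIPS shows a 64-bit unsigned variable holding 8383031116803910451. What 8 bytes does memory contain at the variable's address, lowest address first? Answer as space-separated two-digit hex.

74 56 82 62 B2 24 AB 33

8383031116803910451 in hexadecimal, padded to 64 bits, is 0x74568262B224AB33.
Split into bytes (most-significant first): 74 56 82 62 B2 24 AB 33.
In big-endian order the high byte comes first in memory.
So the memory order matches the most-significant-first order: 74 56 82 62 B2 24 AB 33.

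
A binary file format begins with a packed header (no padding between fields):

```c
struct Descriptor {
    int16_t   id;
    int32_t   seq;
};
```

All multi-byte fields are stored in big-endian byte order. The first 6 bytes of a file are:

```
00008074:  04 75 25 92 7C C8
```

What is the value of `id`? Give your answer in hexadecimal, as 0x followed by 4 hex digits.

0x0475

`id` is the first field, at byte offset 0, occupying 2 bytes.
Bytes at offsets 0..1: 04 75.
In big-endian order the high byte comes first in memory.
The bytes are already most-significant first: 0x0475.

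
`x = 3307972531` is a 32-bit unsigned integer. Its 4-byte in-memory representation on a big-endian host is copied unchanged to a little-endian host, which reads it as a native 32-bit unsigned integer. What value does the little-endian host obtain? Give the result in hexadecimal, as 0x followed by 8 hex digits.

3307972531 in 32-bit hexadecimal is 0xC52BA7B3.
Stored big-endian, the bytes at ascending addresses are C5 2B A7 B3.
Read back as little-endian, the first byte is least significant, giving 0xB3A72BC5.

0xB3A72BC5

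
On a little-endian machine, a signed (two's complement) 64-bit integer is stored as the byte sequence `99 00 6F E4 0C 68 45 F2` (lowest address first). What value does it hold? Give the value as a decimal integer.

Little-endian stores the least-significant byte at the lowest address.
Reassemble most-significant byte first: F2 45 68 0C E4 6F 00 99 → 0xF245680CE46F0099.
Top bit is set, so as a signed 64-bit value this is 0xF245680CE46F0099 − 2^64 = -989270138556579687.

-989270138556579687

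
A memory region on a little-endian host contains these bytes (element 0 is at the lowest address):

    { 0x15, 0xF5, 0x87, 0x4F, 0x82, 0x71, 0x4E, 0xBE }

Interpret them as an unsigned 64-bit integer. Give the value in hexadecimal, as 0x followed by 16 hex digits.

Little-endian: lowest address holds the least-significant byte.
Reassemble most-significant byte first: BE 4E 71 82 4F 87 F5 15 → 0xBE4E71824F87F515.

0xBE4E71824F87F515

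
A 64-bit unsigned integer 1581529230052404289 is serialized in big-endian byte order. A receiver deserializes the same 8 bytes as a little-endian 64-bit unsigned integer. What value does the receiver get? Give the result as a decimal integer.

1581529230052404289 in 64-bit hexadecimal is 0x15F2B874972BAC41.
Stored big-endian, the bytes at ascending addresses are 15 F2 B8 74 97 2B AC 41.
Read back as little-endian, the first byte is least significant, giving 0x41AC2B9774B8F215.
0x41AC2B9774B8F215 = 4732205237957882389.

4732205237957882389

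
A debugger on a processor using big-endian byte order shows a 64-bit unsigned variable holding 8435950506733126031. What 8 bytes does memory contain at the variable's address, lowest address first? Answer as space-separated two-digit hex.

75 12 84 4A 50 9A C1 8F

8435950506733126031 in hexadecimal, padded to 64 bits, is 0x7512844A509AC18F.
Split into bytes (most-significant first): 75 12 84 4A 50 9A C1 8F.
In big-endian order the high byte comes first in memory.
So the memory order matches the most-significant-first order: 75 12 84 4A 50 9A C1 8F.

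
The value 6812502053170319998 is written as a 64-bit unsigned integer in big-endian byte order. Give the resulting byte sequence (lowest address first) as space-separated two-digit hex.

6812502053170319998 in hexadecimal, padded to 64 bits, is 0x5E8ADE85EED6127E.
Split into bytes (most-significant first): 5E 8A DE 85 EE D6 12 7E.
In big-endian order the high byte comes first in memory.
So the memory order matches the most-significant-first order: 5E 8A DE 85 EE D6 12 7E.

5E 8A DE 85 EE D6 12 7E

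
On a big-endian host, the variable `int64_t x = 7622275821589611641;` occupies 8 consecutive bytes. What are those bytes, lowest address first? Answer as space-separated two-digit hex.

69 C7 C3 79 A5 E5 C4 79

7622275821589611641 in hexadecimal, padded to 64 bits, is 0x69C7C379A5E5C479.
Split into bytes (most-significant first): 69 C7 C3 79 A5 E5 C4 79.
Big-endian: lowest address holds the most-significant byte.
So the memory order matches the most-significant-first order: 69 C7 C3 79 A5 E5 C4 79.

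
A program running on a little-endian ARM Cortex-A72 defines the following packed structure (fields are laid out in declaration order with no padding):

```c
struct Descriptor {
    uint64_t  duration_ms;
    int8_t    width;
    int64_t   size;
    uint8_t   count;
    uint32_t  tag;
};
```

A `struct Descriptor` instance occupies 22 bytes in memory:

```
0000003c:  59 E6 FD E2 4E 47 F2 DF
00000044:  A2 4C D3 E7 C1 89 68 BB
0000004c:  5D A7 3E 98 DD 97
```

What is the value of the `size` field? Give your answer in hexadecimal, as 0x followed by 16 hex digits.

0x5DBB6889C1E7D34C

`size` follows `duration_ms` (8 B), `width` (1 B), so it starts at offset 8 + 1 = 9 and occupies 8 bytes.
Bytes at offsets 9..16: 4C D3 E7 C1 89 68 BB 5D.
Little-endian stores the least-significant byte at the lowest address.
Reassemble most-significant byte first: 5D BB 68 89 C1 E7 D3 4C → 0x5DBB6889C1E7D34C.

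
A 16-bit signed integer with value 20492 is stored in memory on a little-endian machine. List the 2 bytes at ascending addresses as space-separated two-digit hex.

20492 in hexadecimal, padded to 16 bits, is 0x500C.
Split into bytes (most-significant first): 50 0C.
In little-endian order the low byte comes first in memory.
So at ascending addresses the bytes are 0C 50.

0C 50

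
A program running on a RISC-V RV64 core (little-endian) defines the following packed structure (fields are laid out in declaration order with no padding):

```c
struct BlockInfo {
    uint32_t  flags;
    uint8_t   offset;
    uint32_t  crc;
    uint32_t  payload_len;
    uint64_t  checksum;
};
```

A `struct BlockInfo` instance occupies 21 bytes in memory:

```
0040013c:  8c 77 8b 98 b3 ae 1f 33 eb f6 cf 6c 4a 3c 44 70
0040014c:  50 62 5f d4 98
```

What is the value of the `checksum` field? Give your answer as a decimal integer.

`checksum` follows `flags` (4 B), `offset` (1 B), `crc` (4 B), `payload_len` (4 B), so it starts at offset 4 + 1 + 4 + 4 = 13 and occupies 8 bytes.
Bytes at offsets 13..20: 3C 44 70 50 62 5F D4 98.
Little-endian: lowest address holds the least-significant byte.
Reassemble most-significant byte first: 98 D4 5F 62 50 70 44 3C → 0x98D45F625070443C.
0x98D45F625070443C = 11012531864688673852.

11012531864688673852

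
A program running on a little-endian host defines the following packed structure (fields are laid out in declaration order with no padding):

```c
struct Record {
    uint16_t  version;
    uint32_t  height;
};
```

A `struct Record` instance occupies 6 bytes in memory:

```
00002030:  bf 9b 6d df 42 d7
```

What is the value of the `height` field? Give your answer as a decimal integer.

3611484013

`height` follows `version` (2 bytes), so it starts at byte offset 2 and occupies 4 bytes.
Bytes at offsets 2..5: 6D DF 42 D7.
Little-endian: lowest address holds the least-significant byte.
Reassemble most-significant byte first: D7 42 DF 6D → 0xD742DF6D.
0xD742DF6D = 3611484013.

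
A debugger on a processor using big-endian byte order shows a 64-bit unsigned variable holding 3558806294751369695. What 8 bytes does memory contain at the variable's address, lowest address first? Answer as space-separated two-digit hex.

31 63 6B 78 3F 14 59 DF

3558806294751369695 in hexadecimal, padded to 64 bits, is 0x31636B783F1459DF.
Split into bytes (most-significant first): 31 63 6B 78 3F 14 59 DF.
In big-endian order the high byte comes first in memory.
So the memory order matches the most-significant-first order: 31 63 6B 78 3F 14 59 DF.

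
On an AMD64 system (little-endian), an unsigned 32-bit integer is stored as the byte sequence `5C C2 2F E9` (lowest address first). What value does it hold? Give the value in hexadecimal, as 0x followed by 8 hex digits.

Little-endian: lowest address holds the least-significant byte.
Reassemble most-significant byte first: E9 2F C2 5C → 0xE92FC25C.

0xE92FC25C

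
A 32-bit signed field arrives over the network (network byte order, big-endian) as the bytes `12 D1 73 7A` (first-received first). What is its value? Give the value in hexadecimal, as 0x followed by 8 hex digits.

0x12D1737A

Big-endian: lowest address holds the most-significant byte.
The bytes are already most-significant first: 0x12D1737A.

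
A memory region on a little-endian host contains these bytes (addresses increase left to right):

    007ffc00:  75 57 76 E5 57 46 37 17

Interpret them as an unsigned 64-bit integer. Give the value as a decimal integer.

Little-endian stores the least-significant byte at the lowest address.
Reassemble most-significant byte first: 17 37 46 57 E5 76 57 75 → 0x17374657E5765775.
0x17374657E5765775 = 1672883129917265781.

1672883129917265781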